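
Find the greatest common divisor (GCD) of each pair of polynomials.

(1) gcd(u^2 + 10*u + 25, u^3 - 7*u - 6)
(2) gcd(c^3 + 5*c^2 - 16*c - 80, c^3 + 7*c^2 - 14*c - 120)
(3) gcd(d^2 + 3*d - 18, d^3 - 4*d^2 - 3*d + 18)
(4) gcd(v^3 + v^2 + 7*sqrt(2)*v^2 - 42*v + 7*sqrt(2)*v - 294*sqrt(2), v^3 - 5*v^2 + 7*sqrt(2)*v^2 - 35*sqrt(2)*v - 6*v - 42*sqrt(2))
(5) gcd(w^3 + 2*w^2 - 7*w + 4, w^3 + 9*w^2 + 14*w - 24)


(1) = gcd((u + 5)^2, (u - 3)*(u + 1)*(u + 2)) = 1
(2) = c^2 + c - 20
(3) = d - 3
(4) = gcd((v - 6)*(v + 7)*(v + 7*sqrt(2)), (v - 6)*(v + 1)*(v + 7*sqrt(2))) = v^2 + v*(-6 + 7*sqrt(2)) - 42*sqrt(2)
(5) = gcd((w - 1)^2*(w + 4), (w - 1)*(w + 4)*(w + 6)) = w^2 + 3*w - 4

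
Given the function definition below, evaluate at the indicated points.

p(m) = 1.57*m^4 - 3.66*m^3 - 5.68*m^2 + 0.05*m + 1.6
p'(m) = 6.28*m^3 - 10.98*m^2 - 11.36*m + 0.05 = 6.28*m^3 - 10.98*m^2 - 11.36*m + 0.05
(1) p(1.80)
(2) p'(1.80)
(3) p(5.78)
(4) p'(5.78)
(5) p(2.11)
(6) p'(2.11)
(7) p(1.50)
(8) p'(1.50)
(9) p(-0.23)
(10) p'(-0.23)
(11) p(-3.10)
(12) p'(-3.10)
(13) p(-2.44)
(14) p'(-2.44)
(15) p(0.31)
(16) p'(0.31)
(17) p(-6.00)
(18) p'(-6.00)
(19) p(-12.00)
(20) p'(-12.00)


(1) = -21.58
(2) = -19.35
(3) = 857.69
(4) = 780.24
(5) = -26.84
(6) = -13.81
(7) = -15.51
(8) = -20.50
(9) = 1.34
(10) = 2.01
(11) = 200.89
(12) = -257.34
(13) = 76.48
(14) = -128.83
(15) = 0.98
(16) = -4.34
(17) = 2622.10
(18) = -1683.55
(19) = 38063.08
(20) = -12296.59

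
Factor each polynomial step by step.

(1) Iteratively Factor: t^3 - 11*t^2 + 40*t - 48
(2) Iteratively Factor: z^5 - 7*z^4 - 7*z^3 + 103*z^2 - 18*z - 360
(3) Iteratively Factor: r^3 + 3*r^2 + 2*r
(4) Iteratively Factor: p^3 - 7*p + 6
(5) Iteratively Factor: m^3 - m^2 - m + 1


(1) = (t - 4)*(t^2 - 7*t + 12) = (t - 4)^2*(t - 3)
(2) = (z - 5)*(z^4 - 2*z^3 - 17*z^2 + 18*z + 72) = (z - 5)*(z + 2)*(z^3 - 4*z^2 - 9*z + 36) = (z - 5)*(z - 3)*(z + 2)*(z^2 - z - 12) = (z - 5)*(z - 3)*(z + 2)*(z + 3)*(z - 4)
(3) = (r)*(r^2 + 3*r + 2) = r*(r + 2)*(r + 1)
(4) = (p - 1)*(p^2 + p - 6) = (p - 2)*(p - 1)*(p + 3)
(5) = (m + 1)*(m^2 - 2*m + 1) = (m - 1)*(m + 1)*(m - 1)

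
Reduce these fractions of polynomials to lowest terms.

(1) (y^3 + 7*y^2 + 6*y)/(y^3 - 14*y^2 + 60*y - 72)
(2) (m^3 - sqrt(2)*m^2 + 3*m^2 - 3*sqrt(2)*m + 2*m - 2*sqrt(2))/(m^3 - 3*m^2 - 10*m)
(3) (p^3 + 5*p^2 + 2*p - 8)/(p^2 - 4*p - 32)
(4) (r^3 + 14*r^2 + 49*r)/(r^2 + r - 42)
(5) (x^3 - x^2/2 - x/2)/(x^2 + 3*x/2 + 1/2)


(1) = (y^3 + 7*y^2 + 6*y)/(y^3 - 14*y^2 + 60*y - 72)
(2) = (m^2 + m*(1 - sqrt(2)) - sqrt(2))/(m^2 - 5*m)
(3) = (p^2 + p - 2)/(p - 8)
(4) = (r^2 + 7*r)/(r - 6)
(5) = (x^2 - x)/(x + 1)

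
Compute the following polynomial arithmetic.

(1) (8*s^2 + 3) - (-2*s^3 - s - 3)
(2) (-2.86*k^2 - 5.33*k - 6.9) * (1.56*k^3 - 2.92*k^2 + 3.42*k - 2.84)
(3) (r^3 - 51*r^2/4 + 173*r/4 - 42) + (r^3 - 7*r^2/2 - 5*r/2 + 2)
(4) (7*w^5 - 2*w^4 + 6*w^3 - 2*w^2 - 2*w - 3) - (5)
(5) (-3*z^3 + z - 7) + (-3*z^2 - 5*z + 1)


(1) = 2*s^3 + 8*s^2 + s + 6
(2) = -4.4616*k^5 + 0.0364*k^4 - 4.9816*k^3 + 10.0418*k^2 - 8.4608*k + 19.596
(3) = 2*r^3 - 65*r^2/4 + 163*r/4 - 40
(4) = 7*w^5 - 2*w^4 + 6*w^3 - 2*w^2 - 2*w - 8
(5) = -3*z^3 - 3*z^2 - 4*z - 6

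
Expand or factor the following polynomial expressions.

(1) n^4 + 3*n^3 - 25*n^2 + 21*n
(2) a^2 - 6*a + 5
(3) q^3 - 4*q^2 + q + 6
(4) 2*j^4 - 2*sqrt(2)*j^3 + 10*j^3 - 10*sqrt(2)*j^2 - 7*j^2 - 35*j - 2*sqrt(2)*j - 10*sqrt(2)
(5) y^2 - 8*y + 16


(1) = n*(n - 3)*(n - 1)*(n + 7)
(2) = (a - 5)*(a - 1)
(3) = (q - 3)*(q - 2)*(q + 1)
(4) = (j + 5)*(j - 2*sqrt(2))*(sqrt(2)*j + 1)^2
(5) = (y - 4)^2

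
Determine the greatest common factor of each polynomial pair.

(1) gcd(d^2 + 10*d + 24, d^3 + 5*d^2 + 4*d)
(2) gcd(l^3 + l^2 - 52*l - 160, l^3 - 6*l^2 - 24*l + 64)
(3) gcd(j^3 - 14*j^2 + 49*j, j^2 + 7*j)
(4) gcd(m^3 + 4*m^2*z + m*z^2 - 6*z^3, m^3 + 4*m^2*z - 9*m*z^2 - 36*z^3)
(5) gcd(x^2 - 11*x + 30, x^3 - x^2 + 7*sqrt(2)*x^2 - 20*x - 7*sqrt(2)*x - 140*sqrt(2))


(1) = gcd((d + 4)*(d + 6), d*(d + 1)*(d + 4)) = d + 4
(2) = l^2 - 4*l - 32
(3) = j
(4) = m + 3*z
(5) = x - 5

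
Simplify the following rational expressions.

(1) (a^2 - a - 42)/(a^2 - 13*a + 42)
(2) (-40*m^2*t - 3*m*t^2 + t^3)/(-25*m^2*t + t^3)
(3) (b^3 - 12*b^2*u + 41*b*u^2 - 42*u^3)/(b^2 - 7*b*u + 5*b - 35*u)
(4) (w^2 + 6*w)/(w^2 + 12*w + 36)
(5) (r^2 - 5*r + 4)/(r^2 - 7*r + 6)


(1) = (a + 6)/(a - 6)
(2) = (-8*m + t)/(-5*m + t)
(3) = (b^2 - 5*b*u + 6*u^2)/(b + 5)
(4) = w/(w + 6)
(5) = (r - 4)/(r - 6)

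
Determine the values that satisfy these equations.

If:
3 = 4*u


Then:
u = 3/4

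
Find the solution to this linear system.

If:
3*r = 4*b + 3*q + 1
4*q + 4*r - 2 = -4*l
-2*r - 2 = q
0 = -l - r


Then:
b = -25/16
l = 5/4
q = 1/2
r = -5/4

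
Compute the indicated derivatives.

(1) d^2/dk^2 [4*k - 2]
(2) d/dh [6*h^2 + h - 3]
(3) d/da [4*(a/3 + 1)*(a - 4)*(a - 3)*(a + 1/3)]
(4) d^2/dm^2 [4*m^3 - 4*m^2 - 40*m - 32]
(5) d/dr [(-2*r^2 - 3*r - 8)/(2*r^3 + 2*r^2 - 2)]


(1) = 0
(2) = 12*h + 1
(3) = 16*a^3/3 - 44*a^2/3 - 248*a/9 + 44
(4) = 24*m - 8
(5) = (r*(3*r + 2)*(2*r^2 + 3*r + 8) - (4*r + 3)*(r^3 + r^2 - 1))/(2*(r^3 + r^2 - 1)^2)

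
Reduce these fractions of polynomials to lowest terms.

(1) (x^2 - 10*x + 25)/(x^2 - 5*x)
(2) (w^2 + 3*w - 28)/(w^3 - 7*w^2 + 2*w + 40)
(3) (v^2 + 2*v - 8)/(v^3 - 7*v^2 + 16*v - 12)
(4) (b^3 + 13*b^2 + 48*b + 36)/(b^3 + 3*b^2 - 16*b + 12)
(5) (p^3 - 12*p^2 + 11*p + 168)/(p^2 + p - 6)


(1) = (x - 5)/x
(2) = (w + 7)/(w^2 - 3*w - 10)
(3) = (v + 4)/(v^2 - 5*v + 6)
(4) = (b^2 + 7*b + 6)/(b^2 - 3*b + 2)
(5) = (p^2 - 15*p + 56)/(p - 2)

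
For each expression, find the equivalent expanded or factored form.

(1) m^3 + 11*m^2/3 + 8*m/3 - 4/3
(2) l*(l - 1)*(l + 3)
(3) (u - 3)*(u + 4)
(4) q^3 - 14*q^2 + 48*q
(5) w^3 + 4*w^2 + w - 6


(1) = (m - 1/3)*(m + 2)^2
(2) = l^3 + 2*l^2 - 3*l
(3) = u^2 + u - 12
(4) = q*(q - 8)*(q - 6)
(5) = (w - 1)*(w + 2)*(w + 3)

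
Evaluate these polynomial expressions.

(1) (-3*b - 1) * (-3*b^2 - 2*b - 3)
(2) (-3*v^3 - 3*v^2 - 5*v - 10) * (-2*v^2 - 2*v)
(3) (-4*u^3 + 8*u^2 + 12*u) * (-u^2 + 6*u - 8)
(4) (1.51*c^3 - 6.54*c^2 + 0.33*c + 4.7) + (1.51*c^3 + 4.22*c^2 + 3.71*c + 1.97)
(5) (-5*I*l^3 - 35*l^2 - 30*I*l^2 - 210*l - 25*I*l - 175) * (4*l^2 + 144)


(1) = 9*b^3 + 9*b^2 + 11*b + 3
(2) = 6*v^5 + 12*v^4 + 16*v^3 + 30*v^2 + 20*v
(3) = 4*u^5 - 32*u^4 + 68*u^3 + 8*u^2 - 96*u
(4) = 3.02*c^3 - 2.32*c^2 + 4.04*c + 6.67
(5) = -20*I*l^5 - 140*l^4 - 120*I*l^4 - 840*l^3 - 820*I*l^3 - 5740*l^2 - 4320*I*l^2 - 30240*l - 3600*I*l - 25200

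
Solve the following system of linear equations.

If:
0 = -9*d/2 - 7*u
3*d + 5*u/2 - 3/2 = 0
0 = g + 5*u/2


Then:
d = 14/13
g = 45/26
u = -9/13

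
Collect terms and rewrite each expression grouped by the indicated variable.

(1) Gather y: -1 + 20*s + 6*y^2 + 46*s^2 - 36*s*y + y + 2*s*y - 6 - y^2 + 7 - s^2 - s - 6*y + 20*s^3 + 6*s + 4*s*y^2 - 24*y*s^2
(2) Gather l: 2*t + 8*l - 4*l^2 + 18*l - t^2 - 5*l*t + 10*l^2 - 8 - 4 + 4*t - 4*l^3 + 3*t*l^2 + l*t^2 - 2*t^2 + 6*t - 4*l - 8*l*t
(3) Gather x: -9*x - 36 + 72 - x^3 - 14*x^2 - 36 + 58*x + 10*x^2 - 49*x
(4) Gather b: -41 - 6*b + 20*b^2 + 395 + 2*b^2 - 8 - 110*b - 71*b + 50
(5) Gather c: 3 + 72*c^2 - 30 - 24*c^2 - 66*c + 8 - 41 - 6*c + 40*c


(1) = 20*s^3 + 45*s^2 + 25*s + y^2*(4*s + 5) + y*(-24*s^2 - 34*s - 5)
(2) = -4*l^3 + l^2*(3*t + 6) + l*(t^2 - 13*t + 22) - 3*t^2 + 12*t - 12
(3) = -x^3 - 4*x^2
(4) = 22*b^2 - 187*b + 396
(5) = 48*c^2 - 32*c - 60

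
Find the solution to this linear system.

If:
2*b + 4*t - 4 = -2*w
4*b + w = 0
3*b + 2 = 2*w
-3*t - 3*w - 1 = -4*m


Then:
b = -2/11
m = 59/44
t = 8/11
w = 8/11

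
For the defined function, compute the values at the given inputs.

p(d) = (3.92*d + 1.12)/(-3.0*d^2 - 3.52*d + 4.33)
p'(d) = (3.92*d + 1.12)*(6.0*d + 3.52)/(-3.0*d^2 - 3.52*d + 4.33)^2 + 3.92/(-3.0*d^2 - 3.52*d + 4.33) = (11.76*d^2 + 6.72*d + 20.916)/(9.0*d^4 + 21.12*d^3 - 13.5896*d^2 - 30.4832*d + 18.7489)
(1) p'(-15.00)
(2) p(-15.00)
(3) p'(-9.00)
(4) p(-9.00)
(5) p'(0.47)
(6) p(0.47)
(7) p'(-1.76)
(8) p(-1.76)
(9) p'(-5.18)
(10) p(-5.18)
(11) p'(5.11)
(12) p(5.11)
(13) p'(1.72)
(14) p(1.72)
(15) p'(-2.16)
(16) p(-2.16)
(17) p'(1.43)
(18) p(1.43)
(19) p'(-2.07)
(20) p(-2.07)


(1) = 0.01
(2) = 0.09
(3) = 0.02
(4) = 0.17
(5) = 6.58
(6) = 1.47
(7) = 29.97
(8) = -4.69
(9) = 0.09
(10) = 0.33
(11) = 0.04
(12) = -0.23
(13) = 0.60
(14) = -0.74
(15) = 14.39
(16) = 3.56
(17) = 1.17
(18) = -0.98
(19) = 37.43
(20) = 5.65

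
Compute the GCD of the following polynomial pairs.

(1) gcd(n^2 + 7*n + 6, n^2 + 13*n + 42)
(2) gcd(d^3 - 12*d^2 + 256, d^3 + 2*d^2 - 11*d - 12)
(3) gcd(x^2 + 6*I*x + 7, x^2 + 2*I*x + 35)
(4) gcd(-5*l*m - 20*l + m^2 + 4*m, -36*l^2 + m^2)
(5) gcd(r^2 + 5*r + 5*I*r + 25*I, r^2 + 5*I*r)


(1) = n + 6
(2) = gcd((d - 8)^2*(d + 4), (d - 3)*(d + 1)*(d + 4)) = d + 4
(3) = gcd((x - I)*(x + 7*I), (x - 5*I)*(x + 7*I)) = x + 7*I
(4) = gcd((-5*l + m)*(m + 4), (-6*l + m)*(6*l + m)) = 1
(5) = gcd((r + 5)*(r + 5*I), r*(r + 5*I)) = r + 5*I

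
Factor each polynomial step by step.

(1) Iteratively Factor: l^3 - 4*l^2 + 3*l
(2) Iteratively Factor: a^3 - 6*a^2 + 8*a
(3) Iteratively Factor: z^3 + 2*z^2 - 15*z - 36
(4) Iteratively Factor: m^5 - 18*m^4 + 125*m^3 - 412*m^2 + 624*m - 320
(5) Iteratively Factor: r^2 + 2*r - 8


(1) = (l)*(l^2 - 4*l + 3) = l*(l - 3)*(l - 1)
(2) = (a - 2)*(a^2 - 4*a) = (a - 4)*(a - 2)*(a)
(3) = (z - 4)*(z^2 + 6*z + 9) = (z - 4)*(z + 3)*(z + 3)
(4) = (m - 4)*(m^4 - 14*m^3 + 69*m^2 - 136*m + 80) = (m - 4)^2*(m^3 - 10*m^2 + 29*m - 20) = (m - 4)^3*(m^2 - 6*m + 5) = (m - 5)*(m - 4)^3*(m - 1)
(5) = (r - 2)*(r + 4)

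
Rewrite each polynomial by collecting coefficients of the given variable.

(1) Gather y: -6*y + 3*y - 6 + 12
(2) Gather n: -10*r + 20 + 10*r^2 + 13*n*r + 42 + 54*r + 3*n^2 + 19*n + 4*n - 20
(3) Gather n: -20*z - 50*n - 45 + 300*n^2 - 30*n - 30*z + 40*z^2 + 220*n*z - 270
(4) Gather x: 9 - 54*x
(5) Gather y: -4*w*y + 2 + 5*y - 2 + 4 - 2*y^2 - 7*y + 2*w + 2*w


(1) = 6 - 3*y
(2) = 3*n^2 + n*(13*r + 23) + 10*r^2 + 44*r + 42
(3) = 300*n^2 + n*(220*z - 80) + 40*z^2 - 50*z - 315
(4) = 9 - 54*x
(5) = 4*w - 2*y^2 + y*(-4*w - 2) + 4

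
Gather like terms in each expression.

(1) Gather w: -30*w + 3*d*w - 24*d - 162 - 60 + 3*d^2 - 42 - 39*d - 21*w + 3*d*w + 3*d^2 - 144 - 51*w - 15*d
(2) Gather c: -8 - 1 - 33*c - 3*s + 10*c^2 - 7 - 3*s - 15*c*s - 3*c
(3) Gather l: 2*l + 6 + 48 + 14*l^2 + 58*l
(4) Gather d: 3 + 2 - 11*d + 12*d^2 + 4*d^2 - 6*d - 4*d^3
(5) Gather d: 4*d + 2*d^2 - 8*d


(1) = 6*d^2 - 78*d + w*(6*d - 102) - 408
(2) = 10*c^2 + c*(-15*s - 36) - 6*s - 16
(3) = 14*l^2 + 60*l + 54
(4) = -4*d^3 + 16*d^2 - 17*d + 5
(5) = 2*d^2 - 4*d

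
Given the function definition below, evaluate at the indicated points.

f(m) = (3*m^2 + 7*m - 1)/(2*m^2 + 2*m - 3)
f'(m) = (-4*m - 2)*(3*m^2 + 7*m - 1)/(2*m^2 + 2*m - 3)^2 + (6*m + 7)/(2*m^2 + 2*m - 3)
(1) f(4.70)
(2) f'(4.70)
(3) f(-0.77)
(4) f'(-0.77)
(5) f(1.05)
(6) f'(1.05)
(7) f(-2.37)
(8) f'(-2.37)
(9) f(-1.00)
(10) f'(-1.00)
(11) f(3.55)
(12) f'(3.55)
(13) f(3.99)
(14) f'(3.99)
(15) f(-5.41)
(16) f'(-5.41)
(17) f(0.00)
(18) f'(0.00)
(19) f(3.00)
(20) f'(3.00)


(1) = 1.94
(2) = -0.10
(3) = 1.37
(4) = -1.15
(5) = 7.40
(6) = -24.97
(7) = -0.21
(8) = -2.52
(9) = 1.67
(10) = -1.44
(11) = 2.10
(12) = -0.20
(13) = 2.03
(14) = -0.15
(15) = 1.09
(16) = -0.09
(17) = 0.33
(18) = -2.11
(19) = 2.24
(20) = -0.30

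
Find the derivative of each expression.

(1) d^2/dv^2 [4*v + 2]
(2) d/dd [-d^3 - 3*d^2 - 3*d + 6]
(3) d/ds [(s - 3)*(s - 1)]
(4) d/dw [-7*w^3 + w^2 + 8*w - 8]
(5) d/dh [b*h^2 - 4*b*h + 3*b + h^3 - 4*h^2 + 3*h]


(1) = 0
(2) = -3*d^2 - 6*d - 3
(3) = 2*s - 4
(4) = -21*w^2 + 2*w + 8
(5) = 2*b*h - 4*b + 3*h^2 - 8*h + 3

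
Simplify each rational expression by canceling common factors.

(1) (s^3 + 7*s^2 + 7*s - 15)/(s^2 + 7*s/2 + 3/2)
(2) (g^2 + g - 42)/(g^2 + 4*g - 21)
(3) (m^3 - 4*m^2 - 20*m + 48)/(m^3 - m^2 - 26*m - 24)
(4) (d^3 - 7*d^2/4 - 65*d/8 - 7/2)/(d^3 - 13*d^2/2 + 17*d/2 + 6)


(1) = (2*s^2 + 8*s - 10)/(2*s + 1)
(2) = (g - 6)/(g - 3)
(3) = (m - 2)/(m + 1)
(4) = (4*d + 7)/(4*d - 12)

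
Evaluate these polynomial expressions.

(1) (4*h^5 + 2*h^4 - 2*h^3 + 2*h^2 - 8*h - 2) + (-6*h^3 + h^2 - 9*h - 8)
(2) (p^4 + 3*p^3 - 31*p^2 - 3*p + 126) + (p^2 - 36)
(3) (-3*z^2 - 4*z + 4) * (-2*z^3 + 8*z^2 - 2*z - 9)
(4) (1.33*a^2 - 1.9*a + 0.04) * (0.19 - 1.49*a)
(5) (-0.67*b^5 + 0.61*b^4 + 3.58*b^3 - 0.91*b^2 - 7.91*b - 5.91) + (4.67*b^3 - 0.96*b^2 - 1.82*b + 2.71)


(1) = 4*h^5 + 2*h^4 - 8*h^3 + 3*h^2 - 17*h - 10
(2) = p^4 + 3*p^3 - 30*p^2 - 3*p + 90
(3) = 6*z^5 - 16*z^4 - 34*z^3 + 67*z^2 + 28*z - 36
(4) = -1.9817*a^3 + 3.0837*a^2 - 0.4206*a + 0.0076
(5) = -0.67*b^5 + 0.61*b^4 + 8.25*b^3 - 1.87*b^2 - 9.73*b - 3.2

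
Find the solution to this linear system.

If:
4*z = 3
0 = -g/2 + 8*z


Then:
g = 12
z = 3/4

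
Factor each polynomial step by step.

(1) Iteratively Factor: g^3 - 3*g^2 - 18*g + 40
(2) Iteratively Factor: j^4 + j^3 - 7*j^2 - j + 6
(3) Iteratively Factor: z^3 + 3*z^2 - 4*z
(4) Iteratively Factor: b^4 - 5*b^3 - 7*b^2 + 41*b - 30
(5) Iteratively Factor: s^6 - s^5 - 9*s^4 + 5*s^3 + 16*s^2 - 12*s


(1) = (g - 2)*(g^2 - g - 20) = (g - 2)*(g + 4)*(g - 5)
(2) = (j - 1)*(j^3 + 2*j^2 - 5*j - 6) = (j - 1)*(j + 1)*(j^2 + j - 6) = (j - 1)*(j + 1)*(j + 3)*(j - 2)
(3) = (z)*(z^2 + 3*z - 4) = z*(z - 1)*(z + 4)
(4) = (b - 1)*(b^3 - 4*b^2 - 11*b + 30) = (b - 2)*(b - 1)*(b^2 - 2*b - 15) = (b - 5)*(b - 2)*(b - 1)*(b + 3)
(5) = (s - 1)*(s^5 - 9*s^3 - 4*s^2 + 12*s) = (s - 1)*(s + 2)*(s^4 - 2*s^3 - 5*s^2 + 6*s) = (s - 1)*(s + 2)^2*(s^3 - 4*s^2 + 3*s) = (s - 1)^2*(s + 2)^2*(s^2 - 3*s) = (s - 3)*(s - 1)^2*(s + 2)^2*(s)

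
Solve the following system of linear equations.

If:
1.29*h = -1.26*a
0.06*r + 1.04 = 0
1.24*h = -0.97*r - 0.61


Then:
a = -13.38
h = 13.07
r = -17.33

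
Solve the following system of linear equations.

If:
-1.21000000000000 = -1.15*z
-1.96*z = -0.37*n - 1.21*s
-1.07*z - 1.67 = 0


Then:
No Solution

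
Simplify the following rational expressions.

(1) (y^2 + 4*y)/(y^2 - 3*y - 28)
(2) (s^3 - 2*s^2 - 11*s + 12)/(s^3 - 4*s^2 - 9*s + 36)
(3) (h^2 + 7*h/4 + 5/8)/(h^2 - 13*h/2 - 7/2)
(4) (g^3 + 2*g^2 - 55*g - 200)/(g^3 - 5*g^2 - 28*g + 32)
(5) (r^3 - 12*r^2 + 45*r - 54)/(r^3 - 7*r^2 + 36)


(1) = y/(y - 7)
(2) = (s - 1)/(s - 3)
(3) = (4*h + 5)/(4*h - 28)
(4) = (g^2 + 10*g + 25)/(g^2 + 3*g - 4)
(5) = (r - 3)/(r + 2)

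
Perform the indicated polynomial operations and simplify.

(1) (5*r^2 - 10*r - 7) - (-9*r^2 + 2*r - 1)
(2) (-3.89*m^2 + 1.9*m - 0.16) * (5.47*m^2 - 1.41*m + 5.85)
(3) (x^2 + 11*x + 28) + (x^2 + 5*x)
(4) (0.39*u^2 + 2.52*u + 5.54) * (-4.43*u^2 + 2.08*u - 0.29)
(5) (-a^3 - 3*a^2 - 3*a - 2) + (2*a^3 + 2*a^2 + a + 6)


(1) = 14*r^2 - 12*r - 6
(2) = -21.2783*m^4 + 15.8779*m^3 - 26.3107*m^2 + 11.3406*m - 0.936
(3) = 2*x^2 + 16*x + 28
(4) = -1.7277*u^4 - 10.3524*u^3 - 19.4137*u^2 + 10.7924*u - 1.6066
(5) = a^3 - a^2 - 2*a + 4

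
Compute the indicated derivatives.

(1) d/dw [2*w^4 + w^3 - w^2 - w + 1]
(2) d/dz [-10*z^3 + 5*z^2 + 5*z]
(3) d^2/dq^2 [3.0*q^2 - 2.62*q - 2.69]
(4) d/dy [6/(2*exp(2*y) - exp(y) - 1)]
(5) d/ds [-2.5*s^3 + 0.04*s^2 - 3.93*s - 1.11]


(1) = 8*w^3 + 3*w^2 - 2*w - 1
(2) = -30*z^2 + 10*z + 5
(3) = 6.00000000000000
(4) = (6 - 24*exp(y))*exp(y)/(-2*exp(2*y) + exp(y) + 1)^2
(5) = -7.5*s^2 + 0.08*s - 3.93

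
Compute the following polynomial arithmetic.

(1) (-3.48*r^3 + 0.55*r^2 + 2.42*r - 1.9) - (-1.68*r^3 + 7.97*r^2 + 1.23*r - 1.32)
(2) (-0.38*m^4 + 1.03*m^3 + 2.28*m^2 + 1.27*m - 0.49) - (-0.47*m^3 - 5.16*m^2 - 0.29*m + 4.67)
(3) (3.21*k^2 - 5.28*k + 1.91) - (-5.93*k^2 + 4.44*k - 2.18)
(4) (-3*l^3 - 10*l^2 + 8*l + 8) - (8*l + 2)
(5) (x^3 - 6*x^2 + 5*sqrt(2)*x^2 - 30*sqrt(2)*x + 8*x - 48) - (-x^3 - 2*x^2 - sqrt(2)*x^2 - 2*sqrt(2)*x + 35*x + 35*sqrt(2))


(1) = -1.8*r^3 - 7.42*r^2 + 1.19*r - 0.58
(2) = -0.38*m^4 + 1.5*m^3 + 7.44*m^2 + 1.56*m - 5.16
(3) = 9.14*k^2 - 9.72*k + 4.09
(4) = -3*l^3 - 10*l^2 + 6
(5) = 2*x^3 - 4*x^2 + 6*sqrt(2)*x^2 - 28*sqrt(2)*x - 27*x - 35*sqrt(2) - 48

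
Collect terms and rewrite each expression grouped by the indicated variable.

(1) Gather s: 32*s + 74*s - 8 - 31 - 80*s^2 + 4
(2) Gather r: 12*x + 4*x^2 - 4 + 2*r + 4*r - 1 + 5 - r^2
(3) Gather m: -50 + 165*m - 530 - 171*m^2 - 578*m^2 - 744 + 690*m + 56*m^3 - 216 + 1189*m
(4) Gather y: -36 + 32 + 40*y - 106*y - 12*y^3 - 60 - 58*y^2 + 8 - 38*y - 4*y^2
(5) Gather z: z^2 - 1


(1) = -80*s^2 + 106*s - 35
(2) = -r^2 + 6*r + 4*x^2 + 12*x
(3) = 56*m^3 - 749*m^2 + 2044*m - 1540
(4) = -12*y^3 - 62*y^2 - 104*y - 56
(5) = z^2 - 1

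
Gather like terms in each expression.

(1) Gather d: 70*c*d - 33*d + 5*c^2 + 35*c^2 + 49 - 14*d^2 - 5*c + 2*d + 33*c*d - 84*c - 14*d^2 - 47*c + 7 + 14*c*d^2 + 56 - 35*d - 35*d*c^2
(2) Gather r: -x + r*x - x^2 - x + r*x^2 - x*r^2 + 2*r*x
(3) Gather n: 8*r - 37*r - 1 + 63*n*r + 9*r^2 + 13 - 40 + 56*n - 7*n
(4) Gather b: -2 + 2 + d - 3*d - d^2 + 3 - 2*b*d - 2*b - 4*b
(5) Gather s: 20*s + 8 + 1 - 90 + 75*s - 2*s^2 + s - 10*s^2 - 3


(1) = 40*c^2 - 136*c + d^2*(14*c - 28) + d*(-35*c^2 + 103*c - 66) + 112
(2) = -r^2*x + r*(x^2 + 3*x) - x^2 - 2*x
(3) = n*(63*r + 49) + 9*r^2 - 29*r - 28
(4) = b*(-2*d - 6) - d^2 - 2*d + 3
(5) = -12*s^2 + 96*s - 84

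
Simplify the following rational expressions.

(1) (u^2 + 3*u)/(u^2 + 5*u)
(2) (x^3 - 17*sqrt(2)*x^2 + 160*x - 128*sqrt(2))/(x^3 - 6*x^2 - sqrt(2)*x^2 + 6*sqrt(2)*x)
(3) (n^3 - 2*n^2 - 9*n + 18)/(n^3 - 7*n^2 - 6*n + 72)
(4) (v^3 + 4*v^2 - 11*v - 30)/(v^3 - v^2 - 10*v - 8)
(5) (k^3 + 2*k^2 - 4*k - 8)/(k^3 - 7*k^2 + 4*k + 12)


(1) = (u + 3)/(u + 5)
(2) = (x^2 - 16*sqrt(2)*x + 128)/(x^2 - 6*x)
(3) = (n^2 - 5*n + 6)/(n^2 - 10*n + 24)
(4) = (v^2 + 2*v - 15)/(v^2 - 3*v - 4)
(5) = (k^2 + 4*k + 4)/(k^2 - 5*k - 6)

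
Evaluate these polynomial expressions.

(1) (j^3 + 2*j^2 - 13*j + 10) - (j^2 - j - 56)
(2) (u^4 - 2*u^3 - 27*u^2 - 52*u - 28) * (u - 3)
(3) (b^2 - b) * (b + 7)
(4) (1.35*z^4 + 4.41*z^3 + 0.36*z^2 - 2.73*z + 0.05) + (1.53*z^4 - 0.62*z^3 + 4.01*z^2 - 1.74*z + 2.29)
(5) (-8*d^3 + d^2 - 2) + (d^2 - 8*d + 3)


(1) = j^3 + j^2 - 12*j + 66
(2) = u^5 - 5*u^4 - 21*u^3 + 29*u^2 + 128*u + 84
(3) = b^3 + 6*b^2 - 7*b
(4) = 2.88*z^4 + 3.79*z^3 + 4.37*z^2 - 4.47*z + 2.34
(5) = -8*d^3 + 2*d^2 - 8*d + 1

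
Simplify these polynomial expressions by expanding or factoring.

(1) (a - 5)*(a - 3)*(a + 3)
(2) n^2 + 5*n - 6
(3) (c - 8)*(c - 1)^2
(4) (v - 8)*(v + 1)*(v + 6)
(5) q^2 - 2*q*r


(1) = a^3 - 5*a^2 - 9*a + 45
(2) = (n - 1)*(n + 6)
(3) = c^3 - 10*c^2 + 17*c - 8
(4) = v^3 - v^2 - 50*v - 48
(5) = q*(q - 2*r)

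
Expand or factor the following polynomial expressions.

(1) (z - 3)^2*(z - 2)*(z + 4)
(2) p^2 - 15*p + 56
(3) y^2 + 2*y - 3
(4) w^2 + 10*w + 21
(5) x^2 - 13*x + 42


(1) = z^4 - 4*z^3 - 11*z^2 + 66*z - 72
(2) = (p - 8)*(p - 7)
(3) = (y - 1)*(y + 3)
(4) = (w + 3)*(w + 7)
(5) = (x - 7)*(x - 6)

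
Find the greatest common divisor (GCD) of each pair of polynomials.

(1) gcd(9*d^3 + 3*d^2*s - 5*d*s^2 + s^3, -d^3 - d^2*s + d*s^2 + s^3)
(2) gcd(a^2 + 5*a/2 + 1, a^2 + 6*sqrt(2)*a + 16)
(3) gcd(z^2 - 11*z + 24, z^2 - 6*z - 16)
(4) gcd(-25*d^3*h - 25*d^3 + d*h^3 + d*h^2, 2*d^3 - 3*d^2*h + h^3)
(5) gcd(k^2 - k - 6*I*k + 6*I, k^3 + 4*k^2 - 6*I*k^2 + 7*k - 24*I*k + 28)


(1) = gcd((-3*d + s)^2*(d + s), (-d + s)*(d + s)^2) = d + s
(2) = 1
(3) = z - 8
(4) = 1
(5) = 1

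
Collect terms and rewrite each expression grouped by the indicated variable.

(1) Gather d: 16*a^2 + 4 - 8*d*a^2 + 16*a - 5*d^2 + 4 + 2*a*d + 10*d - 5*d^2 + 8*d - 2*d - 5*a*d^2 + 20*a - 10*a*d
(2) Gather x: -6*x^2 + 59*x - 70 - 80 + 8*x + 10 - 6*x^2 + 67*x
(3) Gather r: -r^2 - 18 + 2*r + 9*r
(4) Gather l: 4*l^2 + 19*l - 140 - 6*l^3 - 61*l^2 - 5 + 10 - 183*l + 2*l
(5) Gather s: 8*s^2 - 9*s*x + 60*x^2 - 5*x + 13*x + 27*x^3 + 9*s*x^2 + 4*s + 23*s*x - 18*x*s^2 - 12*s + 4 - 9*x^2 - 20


(1) = 16*a^2 + 36*a + d^2*(-5*a - 10) + d*(-8*a^2 - 8*a + 16) + 8
(2) = -12*x^2 + 134*x - 140
(3) = -r^2 + 11*r - 18
(4) = -6*l^3 - 57*l^2 - 162*l - 135
(5) = s^2*(8 - 18*x) + s*(9*x^2 + 14*x - 8) + 27*x^3 + 51*x^2 + 8*x - 16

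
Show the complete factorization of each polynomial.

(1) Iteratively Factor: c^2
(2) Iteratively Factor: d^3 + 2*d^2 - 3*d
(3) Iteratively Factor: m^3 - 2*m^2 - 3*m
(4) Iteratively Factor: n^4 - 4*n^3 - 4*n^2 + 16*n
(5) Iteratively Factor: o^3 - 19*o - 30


(1) = (c)*(c)
(2) = (d + 3)*(d^2 - d) = (d - 1)*(d + 3)*(d)
(3) = (m + 1)*(m^2 - 3*m) = m*(m + 1)*(m - 3)
(4) = (n)*(n^3 - 4*n^2 - 4*n + 16) = n*(n - 4)*(n^2 - 4) = n*(n - 4)*(n - 2)*(n + 2)
(5) = (o + 3)*(o^2 - 3*o - 10) = (o + 2)*(o + 3)*(o - 5)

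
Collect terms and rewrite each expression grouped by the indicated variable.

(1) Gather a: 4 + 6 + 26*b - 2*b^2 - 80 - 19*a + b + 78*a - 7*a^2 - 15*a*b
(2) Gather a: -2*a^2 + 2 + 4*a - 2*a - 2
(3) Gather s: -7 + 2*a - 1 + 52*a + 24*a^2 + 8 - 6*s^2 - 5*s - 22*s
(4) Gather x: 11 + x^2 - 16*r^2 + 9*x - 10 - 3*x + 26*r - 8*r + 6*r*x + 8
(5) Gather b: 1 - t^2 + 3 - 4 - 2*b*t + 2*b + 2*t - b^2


(1) = -7*a^2 + a*(59 - 15*b) - 2*b^2 + 27*b - 70
(2) = -2*a^2 + 2*a
(3) = 24*a^2 + 54*a - 6*s^2 - 27*s
(4) = -16*r^2 + 18*r + x^2 + x*(6*r + 6) + 9
(5) = -b^2 + b*(2 - 2*t) - t^2 + 2*t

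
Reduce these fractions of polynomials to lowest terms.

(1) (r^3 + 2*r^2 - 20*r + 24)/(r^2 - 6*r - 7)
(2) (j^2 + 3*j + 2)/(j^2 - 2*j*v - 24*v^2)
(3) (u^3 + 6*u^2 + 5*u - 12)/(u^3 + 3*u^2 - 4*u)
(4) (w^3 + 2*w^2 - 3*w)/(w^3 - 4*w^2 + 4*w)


(1) = (r^3 + 2*r^2 - 20*r + 24)/(r^2 - 6*r - 7)
(2) = (-j^2 - 3*j - 2)/(-j^2 + 2*j*v + 24*v^2)
(3) = (u + 3)/u
(4) = (w^2 + 2*w - 3)/(w^2 - 4*w + 4)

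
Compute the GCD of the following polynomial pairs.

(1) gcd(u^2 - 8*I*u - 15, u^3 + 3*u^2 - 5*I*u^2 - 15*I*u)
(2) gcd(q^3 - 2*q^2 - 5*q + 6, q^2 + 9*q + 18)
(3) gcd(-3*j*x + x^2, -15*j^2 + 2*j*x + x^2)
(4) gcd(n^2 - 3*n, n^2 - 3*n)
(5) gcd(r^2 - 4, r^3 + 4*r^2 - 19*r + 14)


(1) = u - 5*I
(2) = 1
(3) = gcd(x*(-3*j + x), (-3*j + x)*(5*j + x)) = -3*j + x
(4) = gcd(n*(n - 3), n*(n - 3)) = n^2 - 3*n
(5) = r - 2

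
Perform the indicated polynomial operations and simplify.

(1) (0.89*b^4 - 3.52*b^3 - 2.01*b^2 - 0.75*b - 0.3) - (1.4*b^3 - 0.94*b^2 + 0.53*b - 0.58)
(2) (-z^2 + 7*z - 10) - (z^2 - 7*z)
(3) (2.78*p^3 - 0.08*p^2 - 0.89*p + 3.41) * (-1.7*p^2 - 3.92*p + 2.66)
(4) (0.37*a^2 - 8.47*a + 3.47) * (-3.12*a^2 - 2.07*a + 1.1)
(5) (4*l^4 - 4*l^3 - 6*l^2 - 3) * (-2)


(1) = 0.89*b^4 - 4.92*b^3 - 1.07*b^2 - 1.28*b + 0.28
(2) = -2*z^2 + 14*z - 10
(3) = -4.726*p^5 - 10.7616*p^4 + 9.2214*p^3 - 2.521*p^2 - 15.7346*p + 9.0706
(4) = -1.1544*a^4 + 25.6605*a^3 + 7.1135*a^2 - 16.4999*a + 3.817
(5) = -8*l^4 + 8*l^3 + 12*l^2 + 6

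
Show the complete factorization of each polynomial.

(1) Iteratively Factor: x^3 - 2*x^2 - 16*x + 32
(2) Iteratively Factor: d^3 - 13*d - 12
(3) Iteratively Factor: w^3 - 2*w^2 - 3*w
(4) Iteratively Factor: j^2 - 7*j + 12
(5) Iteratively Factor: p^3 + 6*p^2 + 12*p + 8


(1) = (x + 4)*(x^2 - 6*x + 8) = (x - 2)*(x + 4)*(x - 4)
(2) = (d + 3)*(d^2 - 3*d - 4) = (d + 1)*(d + 3)*(d - 4)
(3) = (w + 1)*(w^2 - 3*w) = (w - 3)*(w + 1)*(w)
(4) = (j - 3)*(j - 4)
(5) = (p + 2)*(p^2 + 4*p + 4) = (p + 2)^2*(p + 2)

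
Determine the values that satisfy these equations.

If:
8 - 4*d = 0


Then:
d = 2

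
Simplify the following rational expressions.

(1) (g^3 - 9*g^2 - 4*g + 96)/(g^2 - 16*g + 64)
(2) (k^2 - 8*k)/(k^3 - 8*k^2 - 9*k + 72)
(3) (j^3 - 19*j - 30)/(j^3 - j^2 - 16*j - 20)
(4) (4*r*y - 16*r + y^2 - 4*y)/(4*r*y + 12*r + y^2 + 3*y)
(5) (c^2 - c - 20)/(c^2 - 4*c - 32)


(1) = (g^2 - g - 12)/(g - 8)
(2) = k/(k^2 - 9)
(3) = (j + 3)/(j + 2)
(4) = (y - 4)/(y + 3)
(5) = (c - 5)/(c - 8)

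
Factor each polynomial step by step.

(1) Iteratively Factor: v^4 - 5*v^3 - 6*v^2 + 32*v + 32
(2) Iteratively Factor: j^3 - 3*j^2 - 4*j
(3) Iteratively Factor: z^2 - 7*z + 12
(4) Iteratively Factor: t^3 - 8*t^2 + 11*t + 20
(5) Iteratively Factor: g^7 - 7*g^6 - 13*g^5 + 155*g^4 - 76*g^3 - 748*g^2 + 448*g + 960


(1) = (v - 4)*(v^3 - v^2 - 10*v - 8) = (v - 4)^2*(v^2 + 3*v + 2) = (v - 4)^2*(v + 1)*(v + 2)
(2) = (j)*(j^2 - 3*j - 4) = j*(j - 4)*(j + 1)
(3) = (z - 3)*(z - 4)
(4) = (t - 4)*(t^2 - 4*t - 5) = (t - 4)*(t + 1)*(t - 5)
(5) = (g + 2)*(g^6 - 9*g^5 + 5*g^4 + 145*g^3 - 366*g^2 - 16*g + 480) = (g - 3)*(g + 2)*(g^5 - 6*g^4 - 13*g^3 + 106*g^2 - 48*g - 160) = (g - 3)*(g + 2)*(g + 4)*(g^4 - 10*g^3 + 27*g^2 - 2*g - 40) = (g - 5)*(g - 3)*(g + 2)*(g + 4)*(g^3 - 5*g^2 + 2*g + 8) = (g - 5)*(g - 3)*(g + 1)*(g + 2)*(g + 4)*(g^2 - 6*g + 8) = (g - 5)*(g - 4)*(g - 3)*(g + 1)*(g + 2)*(g + 4)*(g - 2)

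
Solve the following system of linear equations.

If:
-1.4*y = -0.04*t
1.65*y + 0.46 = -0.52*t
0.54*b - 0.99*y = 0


Then:
b = -0.04
t = -0.81
y = -0.02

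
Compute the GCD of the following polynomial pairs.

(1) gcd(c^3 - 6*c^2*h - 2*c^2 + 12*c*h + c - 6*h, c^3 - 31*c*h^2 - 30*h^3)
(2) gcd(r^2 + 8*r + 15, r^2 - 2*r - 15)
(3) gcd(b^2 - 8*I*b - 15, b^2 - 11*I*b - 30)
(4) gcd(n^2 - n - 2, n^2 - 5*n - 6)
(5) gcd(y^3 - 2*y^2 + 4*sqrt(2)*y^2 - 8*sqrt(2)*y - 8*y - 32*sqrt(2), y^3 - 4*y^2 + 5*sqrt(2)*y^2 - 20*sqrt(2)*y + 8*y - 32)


(1) = gcd((c - 1)^2*(c - 6*h), (c - 6*h)*(c + h)*(c + 5*h)) = c - 6*h
(2) = gcd((r + 3)*(r + 5), (r - 5)*(r + 3)) = r + 3
(3) = b - 5*I
(4) = gcd((n - 2)*(n + 1), (n - 6)*(n + 1)) = n + 1
(5) = gcd((y - 4)*(y + 2)*(y + 4*sqrt(2)), (y - 4)*(y + sqrt(2))*(y + 4*sqrt(2))) = y^2 + y*(-4 + 4*sqrt(2)) - 16*sqrt(2)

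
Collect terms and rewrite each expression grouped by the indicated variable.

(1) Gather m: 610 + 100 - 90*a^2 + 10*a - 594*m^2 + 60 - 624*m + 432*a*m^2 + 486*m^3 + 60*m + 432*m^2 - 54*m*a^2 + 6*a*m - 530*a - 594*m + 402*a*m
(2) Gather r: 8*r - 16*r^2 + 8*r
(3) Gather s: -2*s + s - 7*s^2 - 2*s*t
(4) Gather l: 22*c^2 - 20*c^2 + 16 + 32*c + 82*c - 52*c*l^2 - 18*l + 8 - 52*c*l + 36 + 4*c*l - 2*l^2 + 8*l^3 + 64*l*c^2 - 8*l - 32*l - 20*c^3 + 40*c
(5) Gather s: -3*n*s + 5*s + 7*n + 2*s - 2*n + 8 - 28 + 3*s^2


(1) = -90*a^2 - 520*a + 486*m^3 + m^2*(432*a - 162) + m*(-54*a^2 + 408*a - 1158) + 770
(2) = -16*r^2 + 16*r
(3) = -7*s^2 + s*(-2*t - 1)
(4) = -20*c^3 + 2*c^2 + 154*c + 8*l^3 + l^2*(-52*c - 2) + l*(64*c^2 - 48*c - 58) + 60
(5) = 5*n + 3*s^2 + s*(7 - 3*n) - 20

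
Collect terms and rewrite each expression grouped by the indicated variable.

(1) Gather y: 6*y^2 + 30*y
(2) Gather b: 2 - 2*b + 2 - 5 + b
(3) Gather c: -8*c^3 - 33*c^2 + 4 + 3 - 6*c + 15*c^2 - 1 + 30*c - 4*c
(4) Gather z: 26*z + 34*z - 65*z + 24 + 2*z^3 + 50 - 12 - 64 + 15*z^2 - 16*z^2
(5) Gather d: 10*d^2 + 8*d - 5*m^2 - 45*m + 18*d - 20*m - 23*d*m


(1) = 6*y^2 + 30*y
(2) = -b - 1
(3) = -8*c^3 - 18*c^2 + 20*c + 6
(4) = 2*z^3 - z^2 - 5*z - 2
(5) = 10*d^2 + d*(26 - 23*m) - 5*m^2 - 65*m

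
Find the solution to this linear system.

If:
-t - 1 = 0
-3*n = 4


Then:
n = -4/3
t = -1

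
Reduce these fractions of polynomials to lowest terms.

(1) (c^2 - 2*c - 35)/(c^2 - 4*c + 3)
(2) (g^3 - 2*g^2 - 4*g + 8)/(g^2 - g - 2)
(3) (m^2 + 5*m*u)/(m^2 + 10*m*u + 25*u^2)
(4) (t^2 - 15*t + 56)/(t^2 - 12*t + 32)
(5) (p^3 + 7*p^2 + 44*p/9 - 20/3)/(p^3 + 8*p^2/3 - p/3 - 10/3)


(1) = (c^2 - 2*c - 35)/(c^2 - 4*c + 3)
(2) = (g^2 - 4)/(g + 1)
(3) = m/(m + 5*u)
(4) = (t - 7)/(t - 4)
(5) = (3*p^2 + 16*p - 12)/(3*p^2 + 3*p - 6)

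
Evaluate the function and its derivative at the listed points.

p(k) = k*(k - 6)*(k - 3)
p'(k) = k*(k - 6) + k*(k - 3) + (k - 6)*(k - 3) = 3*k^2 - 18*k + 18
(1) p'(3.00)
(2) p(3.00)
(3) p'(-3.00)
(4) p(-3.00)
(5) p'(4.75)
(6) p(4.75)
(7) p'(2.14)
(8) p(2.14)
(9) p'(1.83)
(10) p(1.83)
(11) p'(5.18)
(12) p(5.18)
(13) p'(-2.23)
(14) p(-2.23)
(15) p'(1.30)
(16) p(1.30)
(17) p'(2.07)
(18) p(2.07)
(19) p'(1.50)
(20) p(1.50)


(1) = -9.00
(2) = 0.00
(3) = 99.00
(4) = -162.00
(5) = 0.19
(6) = -10.39
(7) = -6.78
(8) = 7.10
(9) = -4.89
(10) = 8.93
(11) = 5.26
(12) = -9.26
(13) = 73.06
(14) = -95.99
(15) = -0.33
(16) = 10.39
(17) = -6.41
(18) = 7.57
(19) = -2.25
(20) = 10.12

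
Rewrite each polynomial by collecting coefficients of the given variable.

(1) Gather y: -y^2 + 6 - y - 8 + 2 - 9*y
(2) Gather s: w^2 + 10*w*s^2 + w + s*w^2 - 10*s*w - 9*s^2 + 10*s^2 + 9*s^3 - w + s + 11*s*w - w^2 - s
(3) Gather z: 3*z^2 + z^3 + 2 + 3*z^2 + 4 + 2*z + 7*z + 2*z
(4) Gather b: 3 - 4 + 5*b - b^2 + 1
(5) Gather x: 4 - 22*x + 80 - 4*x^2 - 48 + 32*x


(1) = -y^2 - 10*y
(2) = 9*s^3 + s^2*(10*w + 1) + s*(w^2 + w)
(3) = z^3 + 6*z^2 + 11*z + 6
(4) = -b^2 + 5*b
(5) = -4*x^2 + 10*x + 36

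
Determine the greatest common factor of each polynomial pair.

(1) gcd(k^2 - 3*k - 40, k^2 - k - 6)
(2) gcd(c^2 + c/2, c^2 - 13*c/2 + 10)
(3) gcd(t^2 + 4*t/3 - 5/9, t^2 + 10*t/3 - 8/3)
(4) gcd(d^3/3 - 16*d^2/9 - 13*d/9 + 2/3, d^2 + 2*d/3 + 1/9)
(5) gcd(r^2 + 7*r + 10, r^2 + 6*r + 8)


(1) = 1
(2) = gcd(c*(c + 1/2), (c - 4)*(c - 5/2)) = 1
(3) = gcd((t - 1/3)*(t + 5/3), (t - 2/3)*(t + 4)) = 1
(4) = 1
(5) = r + 2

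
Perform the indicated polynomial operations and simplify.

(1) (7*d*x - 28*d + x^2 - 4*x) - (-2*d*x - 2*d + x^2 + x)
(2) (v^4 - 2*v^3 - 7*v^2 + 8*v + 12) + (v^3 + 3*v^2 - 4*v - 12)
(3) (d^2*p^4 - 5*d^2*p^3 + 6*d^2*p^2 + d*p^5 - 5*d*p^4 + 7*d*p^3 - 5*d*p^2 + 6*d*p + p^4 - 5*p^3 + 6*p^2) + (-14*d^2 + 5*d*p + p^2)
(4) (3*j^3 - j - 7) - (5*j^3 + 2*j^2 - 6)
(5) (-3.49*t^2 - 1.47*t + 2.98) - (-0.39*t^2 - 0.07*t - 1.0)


(1) = 9*d*x - 26*d - 5*x
(2) = v^4 - v^3 - 4*v^2 + 4*v
(3) = d^2*p^4 - 5*d^2*p^3 + 6*d^2*p^2 - 14*d^2 + d*p^5 - 5*d*p^4 + 7*d*p^3 - 5*d*p^2 + 11*d*p + p^4 - 5*p^3 + 7*p^2
(4) = -2*j^3 - 2*j^2 - j - 1
(5) = -3.1*t^2 - 1.4*t + 3.98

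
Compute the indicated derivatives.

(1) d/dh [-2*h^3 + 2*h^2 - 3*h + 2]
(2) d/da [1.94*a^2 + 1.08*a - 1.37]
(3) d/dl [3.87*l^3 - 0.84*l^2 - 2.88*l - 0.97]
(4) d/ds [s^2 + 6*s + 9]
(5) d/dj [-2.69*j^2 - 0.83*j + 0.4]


(1) = -6*h^2 + 4*h - 3
(2) = 3.88*a + 1.08
(3) = 11.61*l^2 - 1.68*l - 2.88
(4) = 2*s + 6
(5) = -5.38*j - 0.83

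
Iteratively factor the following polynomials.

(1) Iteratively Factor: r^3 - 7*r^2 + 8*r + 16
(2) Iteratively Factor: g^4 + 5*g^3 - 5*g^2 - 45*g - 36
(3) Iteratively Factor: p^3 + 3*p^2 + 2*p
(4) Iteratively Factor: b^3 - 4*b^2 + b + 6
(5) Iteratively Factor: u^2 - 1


(1) = (r - 4)*(r^2 - 3*r - 4) = (r - 4)*(r + 1)*(r - 4)
(2) = (g + 1)*(g^3 + 4*g^2 - 9*g - 36) = (g + 1)*(g + 3)*(g^2 + g - 12) = (g - 3)*(g + 1)*(g + 3)*(g + 4)
(3) = (p)*(p^2 + 3*p + 2) = p*(p + 2)*(p + 1)
(4) = (b + 1)*(b^2 - 5*b + 6) = (b - 3)*(b + 1)*(b - 2)
(5) = (u + 1)*(u - 1)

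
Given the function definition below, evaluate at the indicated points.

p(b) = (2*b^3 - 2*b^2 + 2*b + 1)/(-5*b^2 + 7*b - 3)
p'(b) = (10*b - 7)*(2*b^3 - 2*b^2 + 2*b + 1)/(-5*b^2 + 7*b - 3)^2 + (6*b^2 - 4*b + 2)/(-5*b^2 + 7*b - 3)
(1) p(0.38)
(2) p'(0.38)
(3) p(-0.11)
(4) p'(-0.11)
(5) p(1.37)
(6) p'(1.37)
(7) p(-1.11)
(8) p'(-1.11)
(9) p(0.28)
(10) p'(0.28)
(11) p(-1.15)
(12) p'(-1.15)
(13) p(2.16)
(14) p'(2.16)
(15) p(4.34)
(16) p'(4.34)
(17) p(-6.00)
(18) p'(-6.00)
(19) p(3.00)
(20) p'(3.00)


(1) = -1.49
(2) = -5.75
(3) = -0.20
(4) = -1.07
(5) = -1.84
(6) = 1.62
(7) = 0.38
(8) = -0.41
(9) = -1.01
(10) = -3.91
(11) = 0.40
(12) = -0.41
(13) = -1.44
(14) = -0.03
(15) = -2.03
(16) = -0.36
(17) = 2.29
(18) = -0.39
(19) = -1.59
(20) = -0.27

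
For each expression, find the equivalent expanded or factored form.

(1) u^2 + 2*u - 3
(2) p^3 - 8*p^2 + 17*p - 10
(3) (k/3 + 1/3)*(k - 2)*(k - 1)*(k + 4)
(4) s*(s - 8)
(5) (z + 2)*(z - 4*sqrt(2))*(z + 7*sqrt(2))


(1) = (u - 1)*(u + 3)
(2) = (p - 5)*(p - 2)*(p - 1)
(3) = k^4/3 + 2*k^3/3 - 3*k^2 - 2*k/3 + 8/3
(4) = s^2 - 8*s
(5) = z^3 + 2*z^2 + 3*sqrt(2)*z^2 - 56*z + 6*sqrt(2)*z - 112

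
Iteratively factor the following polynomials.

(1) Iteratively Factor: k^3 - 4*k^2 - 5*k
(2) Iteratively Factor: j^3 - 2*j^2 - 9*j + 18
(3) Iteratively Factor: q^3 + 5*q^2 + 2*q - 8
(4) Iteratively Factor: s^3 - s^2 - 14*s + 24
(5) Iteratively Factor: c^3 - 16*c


(1) = (k - 5)*(k^2 + k) = (k - 5)*(k + 1)*(k)
(2) = (j - 2)*(j^2 - 9) = (j - 3)*(j - 2)*(j + 3)
(3) = (q + 2)*(q^2 + 3*q - 4) = (q + 2)*(q + 4)*(q - 1)
(4) = (s + 4)*(s^2 - 5*s + 6) = (s - 3)*(s + 4)*(s - 2)
(5) = (c - 4)*(c^2 + 4*c) = c*(c - 4)*(c + 4)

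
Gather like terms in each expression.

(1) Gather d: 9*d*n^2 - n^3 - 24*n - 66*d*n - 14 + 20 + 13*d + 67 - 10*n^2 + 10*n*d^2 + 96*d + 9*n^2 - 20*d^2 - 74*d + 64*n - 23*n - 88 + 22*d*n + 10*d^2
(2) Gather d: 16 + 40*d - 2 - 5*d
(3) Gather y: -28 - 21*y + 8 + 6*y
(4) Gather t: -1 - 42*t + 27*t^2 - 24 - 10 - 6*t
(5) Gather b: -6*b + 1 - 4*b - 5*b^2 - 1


(1) = d^2*(10*n - 10) + d*(9*n^2 - 44*n + 35) - n^3 - n^2 + 17*n - 15
(2) = 35*d + 14
(3) = -15*y - 20
(4) = 27*t^2 - 48*t - 35
(5) = -5*b^2 - 10*b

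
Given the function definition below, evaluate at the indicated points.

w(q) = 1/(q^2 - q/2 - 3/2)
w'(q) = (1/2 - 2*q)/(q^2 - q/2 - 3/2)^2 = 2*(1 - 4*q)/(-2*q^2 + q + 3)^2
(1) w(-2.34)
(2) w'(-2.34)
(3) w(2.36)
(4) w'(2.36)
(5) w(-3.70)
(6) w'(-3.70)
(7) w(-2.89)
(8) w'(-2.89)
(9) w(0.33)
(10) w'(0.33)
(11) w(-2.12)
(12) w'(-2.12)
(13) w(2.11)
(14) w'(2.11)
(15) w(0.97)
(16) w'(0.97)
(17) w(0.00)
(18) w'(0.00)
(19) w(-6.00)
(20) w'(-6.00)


(1) = 0.19
(2) = 0.20
(3) = 0.35
(4) = -0.51
(5) = 0.07
(6) = 0.04
(7) = 0.12
(8) = 0.09
(9) = -0.64
(10) = -0.07
(11) = 0.25
(12) = 0.29
(13) = 0.53
(14) = -1.03
(15) = -0.96
(16) = -1.32
(17) = -0.67
(18) = 0.22
(19) = 0.03
(20) = 0.01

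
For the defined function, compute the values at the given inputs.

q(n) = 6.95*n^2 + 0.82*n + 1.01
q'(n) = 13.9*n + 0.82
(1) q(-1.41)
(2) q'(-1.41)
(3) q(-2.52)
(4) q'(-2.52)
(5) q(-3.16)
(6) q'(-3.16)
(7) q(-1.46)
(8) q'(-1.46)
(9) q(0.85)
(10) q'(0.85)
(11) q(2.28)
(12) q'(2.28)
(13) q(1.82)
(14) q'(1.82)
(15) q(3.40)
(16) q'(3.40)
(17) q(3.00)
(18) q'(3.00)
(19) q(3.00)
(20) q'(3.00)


(1) = 13.67
(2) = -18.78
(3) = 43.08
(4) = -34.21
(5) = 67.82
(6) = -43.10
(7) = 14.63
(8) = -19.47
(9) = 6.73
(10) = 12.63
(11) = 39.01
(12) = 32.51
(13) = 25.52
(14) = 26.12
(15) = 84.14
(16) = 48.08
(17) = 66.02
(18) = 42.52
(19) = 66.02
(20) = 42.52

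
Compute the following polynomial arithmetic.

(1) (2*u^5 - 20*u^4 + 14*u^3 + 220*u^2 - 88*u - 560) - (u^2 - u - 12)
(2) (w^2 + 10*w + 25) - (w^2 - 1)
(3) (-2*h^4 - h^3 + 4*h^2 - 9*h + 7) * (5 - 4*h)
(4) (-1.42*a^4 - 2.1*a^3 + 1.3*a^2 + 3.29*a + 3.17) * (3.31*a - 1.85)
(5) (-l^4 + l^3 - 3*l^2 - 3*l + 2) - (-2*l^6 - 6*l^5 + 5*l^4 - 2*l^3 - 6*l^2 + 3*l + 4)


(1) = 2*u^5 - 20*u^4 + 14*u^3 + 219*u^2 - 87*u - 548
(2) = 10*w + 26
(3) = 8*h^5 - 6*h^4 - 21*h^3 + 56*h^2 - 73*h + 35
(4) = -4.7002*a^5 - 4.324*a^4 + 8.188*a^3 + 8.4849*a^2 + 4.4062*a - 5.8645
(5) = 2*l^6 + 6*l^5 - 6*l^4 + 3*l^3 + 3*l^2 - 6*l - 2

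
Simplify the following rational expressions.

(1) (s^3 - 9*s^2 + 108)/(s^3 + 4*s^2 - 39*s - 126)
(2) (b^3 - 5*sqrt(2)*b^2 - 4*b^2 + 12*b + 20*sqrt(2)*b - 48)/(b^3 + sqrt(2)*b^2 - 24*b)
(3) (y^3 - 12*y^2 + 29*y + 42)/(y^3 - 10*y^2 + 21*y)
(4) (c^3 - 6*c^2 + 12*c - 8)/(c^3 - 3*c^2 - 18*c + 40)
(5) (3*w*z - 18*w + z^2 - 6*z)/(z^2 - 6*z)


(1) = (s - 6)/(s + 7)
(2) = (b^2 + b*(-4 - 2*sqrt(2)) + 8*sqrt(2))/(b^2 + 4*sqrt(2)*b)
(3) = (y^2 - 5*y - 6)/(y^2 - 3*y)
(4) = (c^2 - 4*c + 4)/(c^2 - c - 20)
(5) = (3*w + z)/z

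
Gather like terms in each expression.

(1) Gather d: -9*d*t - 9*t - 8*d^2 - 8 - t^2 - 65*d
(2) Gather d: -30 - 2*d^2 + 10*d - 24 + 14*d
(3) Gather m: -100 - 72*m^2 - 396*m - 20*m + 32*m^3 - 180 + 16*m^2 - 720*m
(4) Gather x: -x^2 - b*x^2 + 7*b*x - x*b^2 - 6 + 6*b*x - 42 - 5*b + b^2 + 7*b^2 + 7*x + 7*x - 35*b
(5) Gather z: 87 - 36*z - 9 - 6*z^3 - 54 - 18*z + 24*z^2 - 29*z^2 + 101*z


(1) = -8*d^2 + d*(-9*t - 65) - t^2 - 9*t - 8
(2) = -2*d^2 + 24*d - 54
(3) = 32*m^3 - 56*m^2 - 1136*m - 280
(4) = 8*b^2 - 40*b + x^2*(-b - 1) + x*(-b^2 + 13*b + 14) - 48
(5) = -6*z^3 - 5*z^2 + 47*z + 24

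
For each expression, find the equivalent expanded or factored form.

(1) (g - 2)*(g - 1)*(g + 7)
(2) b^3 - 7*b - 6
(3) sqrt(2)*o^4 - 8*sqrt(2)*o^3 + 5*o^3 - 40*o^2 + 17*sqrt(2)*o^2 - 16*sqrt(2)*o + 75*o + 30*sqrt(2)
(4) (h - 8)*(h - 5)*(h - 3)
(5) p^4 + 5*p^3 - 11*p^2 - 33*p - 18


(1) = g^3 + 4*g^2 - 19*g + 14
(2) = (b - 3)*(b + 1)*(b + 2)
(3) = (o - 5)*(o - 3)*(o + 2*sqrt(2))*(sqrt(2)*o + 1)
(4) = h^3 - 16*h^2 + 79*h - 120
(5) = (p - 3)*(p + 1)^2*(p + 6)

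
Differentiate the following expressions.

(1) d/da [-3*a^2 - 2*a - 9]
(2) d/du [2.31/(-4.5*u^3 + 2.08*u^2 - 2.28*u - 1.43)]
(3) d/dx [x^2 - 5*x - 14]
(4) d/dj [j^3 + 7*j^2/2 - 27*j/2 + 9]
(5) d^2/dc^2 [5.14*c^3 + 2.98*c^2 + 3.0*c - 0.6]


(1) = -6*a - 2
(2) = (31.185*u^2 - 9.6096*u + 5.2668)/(4.5*u^3 - 2.08*u^2 + 2.28*u + 1.43)^2
(3) = 2*x - 5
(4) = 3*j^2 + 7*j - 27/2
(5) = 30.84*c + 5.96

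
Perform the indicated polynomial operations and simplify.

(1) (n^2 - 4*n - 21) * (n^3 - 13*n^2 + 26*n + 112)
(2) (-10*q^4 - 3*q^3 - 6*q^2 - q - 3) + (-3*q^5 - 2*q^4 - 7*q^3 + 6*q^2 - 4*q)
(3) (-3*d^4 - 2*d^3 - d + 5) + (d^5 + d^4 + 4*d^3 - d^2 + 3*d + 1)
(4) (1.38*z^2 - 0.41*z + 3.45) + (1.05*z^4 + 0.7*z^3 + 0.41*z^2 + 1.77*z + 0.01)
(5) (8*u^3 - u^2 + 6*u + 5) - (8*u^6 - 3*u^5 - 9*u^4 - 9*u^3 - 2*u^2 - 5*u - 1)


(1) = n^5 - 17*n^4 + 57*n^3 + 281*n^2 - 994*n - 2352
(2) = -3*q^5 - 12*q^4 - 10*q^3 - 5*q - 3
(3) = d^5 - 2*d^4 + 2*d^3 - d^2 + 2*d + 6
(4) = 1.05*z^4 + 0.7*z^3 + 1.79*z^2 + 1.36*z + 3.46
(5) = -8*u^6 + 3*u^5 + 9*u^4 + 17*u^3 + u^2 + 11*u + 6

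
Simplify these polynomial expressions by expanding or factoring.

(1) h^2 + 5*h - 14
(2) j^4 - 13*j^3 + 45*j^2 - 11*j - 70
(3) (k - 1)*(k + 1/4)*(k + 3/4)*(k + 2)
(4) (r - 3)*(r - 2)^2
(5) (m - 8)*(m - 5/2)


(1) = (h - 2)*(h + 7)
(2) = (j - 7)*(j - 5)*(j - 2)*(j + 1)
(3) = k^4 + 2*k^3 - 13*k^2/16 - 29*k/16 - 3/8
(4) = r^3 - 7*r^2 + 16*r - 12
(5) = m^2 - 21*m/2 + 20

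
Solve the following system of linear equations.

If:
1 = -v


Then:
v = -1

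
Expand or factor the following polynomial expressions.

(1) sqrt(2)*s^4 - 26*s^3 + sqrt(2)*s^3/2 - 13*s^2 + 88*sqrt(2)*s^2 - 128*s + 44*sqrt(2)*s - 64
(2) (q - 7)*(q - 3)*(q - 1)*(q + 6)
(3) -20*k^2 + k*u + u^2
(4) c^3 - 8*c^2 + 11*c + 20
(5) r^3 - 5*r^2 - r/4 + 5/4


(1) = (s - 8*sqrt(2))*(s - 4*sqrt(2))*(s - sqrt(2))*(sqrt(2)*s + sqrt(2)/2)
(2) = q^4 - 5*q^3 - 35*q^2 + 165*q - 126
(3) = (-4*k + u)*(5*k + u)
(4) = (c - 5)*(c - 4)*(c + 1)
(5) = (r - 5)*(r - 1/2)*(r + 1/2)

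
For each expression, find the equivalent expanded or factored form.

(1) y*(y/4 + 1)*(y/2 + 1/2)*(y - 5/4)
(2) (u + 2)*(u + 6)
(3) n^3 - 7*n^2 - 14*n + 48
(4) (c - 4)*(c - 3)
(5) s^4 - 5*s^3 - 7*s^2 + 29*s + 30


(1) = y^4/8 + 15*y^3/32 - 9*y^2/32 - 5*y/8
(2) = u^2 + 8*u + 12
(3) = (n - 8)*(n - 2)*(n + 3)
(4) = c^2 - 7*c + 12
(5) = (s - 5)*(s - 3)*(s + 1)*(s + 2)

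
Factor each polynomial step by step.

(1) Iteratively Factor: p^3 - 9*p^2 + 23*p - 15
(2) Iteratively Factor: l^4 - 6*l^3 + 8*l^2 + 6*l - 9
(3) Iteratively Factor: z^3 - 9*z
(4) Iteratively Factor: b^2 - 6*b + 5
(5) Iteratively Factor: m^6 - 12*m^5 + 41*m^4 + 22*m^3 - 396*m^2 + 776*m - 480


(1) = (p - 5)*(p^2 - 4*p + 3) = (p - 5)*(p - 3)*(p - 1)
(2) = (l + 1)*(l^3 - 7*l^2 + 15*l - 9) = (l - 1)*(l + 1)*(l^2 - 6*l + 9) = (l - 3)*(l - 1)*(l + 1)*(l - 3)
(3) = (z + 3)*(z^2 - 3*z) = (z - 3)*(z + 3)*(z)
(4) = (b - 5)*(b - 1)
(5) = (m - 2)*(m^5 - 10*m^4 + 21*m^3 + 64*m^2 - 268*m + 240) = (m - 2)^2*(m^4 - 8*m^3 + 5*m^2 + 74*m - 120) = (m - 2)^2*(m + 3)*(m^3 - 11*m^2 + 38*m - 40) = (m - 4)*(m - 2)^2*(m + 3)*(m^2 - 7*m + 10) = (m - 4)*(m - 2)^3*(m + 3)*(m - 5)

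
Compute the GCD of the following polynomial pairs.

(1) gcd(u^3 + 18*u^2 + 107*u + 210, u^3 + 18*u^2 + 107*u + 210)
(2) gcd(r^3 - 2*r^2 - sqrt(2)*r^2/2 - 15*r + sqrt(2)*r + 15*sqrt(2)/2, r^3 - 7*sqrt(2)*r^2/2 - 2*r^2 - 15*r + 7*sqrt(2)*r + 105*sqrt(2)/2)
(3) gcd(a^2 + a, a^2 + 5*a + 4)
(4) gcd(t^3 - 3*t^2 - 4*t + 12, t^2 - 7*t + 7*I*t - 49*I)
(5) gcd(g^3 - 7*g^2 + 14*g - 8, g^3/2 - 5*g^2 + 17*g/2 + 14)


(1) = gcd((u + 5)*(u + 6)*(u + 7), (u + 5)*(u + 6)*(u + 7)) = u^3 + 18*u^2 + 107*u + 210
(2) = gcd((r - 5)*(r + 3)*(r - sqrt(2)/2), (r - 5)*(r + 3)*(r - 7*sqrt(2)/2)) = r^2 - 2*r - 15
(3) = gcd(a*(a + 1), (a + 1)*(a + 4)) = a + 1
(4) = gcd((t - 3)*(t - 2)*(t + 2), (t - 7)*(t + 7*I)) = 1
(5) = gcd((g - 4)*(g - 2)*(g - 1), (g/2 + 1/2)*(g - 7)*(g - 4)) = g - 4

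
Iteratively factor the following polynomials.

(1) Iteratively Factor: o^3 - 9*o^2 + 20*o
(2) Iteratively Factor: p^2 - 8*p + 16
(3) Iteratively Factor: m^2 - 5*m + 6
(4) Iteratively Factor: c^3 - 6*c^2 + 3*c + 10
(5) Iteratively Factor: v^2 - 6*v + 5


(1) = (o)*(o^2 - 9*o + 20) = o*(o - 4)*(o - 5)
(2) = (p - 4)*(p - 4)
(3) = (m - 2)*(m - 3)
(4) = (c + 1)*(c^2 - 7*c + 10) = (c - 2)*(c + 1)*(c - 5)
(5) = (v - 1)*(v - 5)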